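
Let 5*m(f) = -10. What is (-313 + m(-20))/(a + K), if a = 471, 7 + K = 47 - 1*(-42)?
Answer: -45/79 ≈ -0.56962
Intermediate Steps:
m(f) = -2 (m(f) = (⅕)*(-10) = -2)
K = 82 (K = -7 + (47 - 1*(-42)) = -7 + (47 + 42) = -7 + 89 = 82)
(-313 + m(-20))/(a + K) = (-313 - 2)/(471 + 82) = -315/553 = -315*1/553 = -45/79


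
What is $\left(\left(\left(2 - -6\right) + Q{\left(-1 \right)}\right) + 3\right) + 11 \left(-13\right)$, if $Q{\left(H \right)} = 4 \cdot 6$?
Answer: $-108$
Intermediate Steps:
$Q{\left(H \right)} = 24$
$\left(\left(\left(2 - -6\right) + Q{\left(-1 \right)}\right) + 3\right) + 11 \left(-13\right) = \left(\left(\left(2 - -6\right) + 24\right) + 3\right) + 11 \left(-13\right) = \left(\left(\left(2 + 6\right) + 24\right) + 3\right) - 143 = \left(\left(8 + 24\right) + 3\right) - 143 = \left(32 + 3\right) - 143 = 35 - 143 = -108$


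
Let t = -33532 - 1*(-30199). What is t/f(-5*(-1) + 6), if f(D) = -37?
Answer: 3333/37 ≈ 90.081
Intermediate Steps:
t = -3333 (t = -33532 + 30199 = -3333)
t/f(-5*(-1) + 6) = -3333/(-37) = -3333*(-1/37) = 3333/37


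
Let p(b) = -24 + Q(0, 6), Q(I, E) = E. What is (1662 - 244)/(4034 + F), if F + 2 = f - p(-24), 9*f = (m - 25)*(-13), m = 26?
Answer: 12762/36437 ≈ 0.35025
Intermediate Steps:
p(b) = -18 (p(b) = -24 + 6 = -18)
f = -13/9 (f = ((26 - 25)*(-13))/9 = (1*(-13))/9 = (1/9)*(-13) = -13/9 ≈ -1.4444)
F = 131/9 (F = -2 + (-13/9 - 1*(-18)) = -2 + (-13/9 + 18) = -2 + 149/9 = 131/9 ≈ 14.556)
(1662 - 244)/(4034 + F) = (1662 - 244)/(4034 + 131/9) = 1418/(36437/9) = 1418*(9/36437) = 12762/36437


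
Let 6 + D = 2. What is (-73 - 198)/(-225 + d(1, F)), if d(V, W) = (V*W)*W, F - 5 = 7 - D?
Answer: -271/31 ≈ -8.7419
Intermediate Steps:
D = -4 (D = -6 + 2 = -4)
F = 16 (F = 5 + (7 - 1*(-4)) = 5 + (7 + 4) = 5 + 11 = 16)
d(V, W) = V*W**2
(-73 - 198)/(-225 + d(1, F)) = (-73 - 198)/(-225 + 1*16**2) = -271/(-225 + 1*256) = -271/(-225 + 256) = -271/31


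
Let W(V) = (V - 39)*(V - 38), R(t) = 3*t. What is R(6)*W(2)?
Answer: 23976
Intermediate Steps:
W(V) = (-39 + V)*(-38 + V)
R(6)*W(2) = (3*6)*(1482 + 2² - 77*2) = 18*(1482 + 4 - 154) = 18*1332 = 23976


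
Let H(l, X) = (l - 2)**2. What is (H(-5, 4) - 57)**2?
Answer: 64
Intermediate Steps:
H(l, X) = (-2 + l)**2
(H(-5, 4) - 57)**2 = ((-2 - 5)**2 - 57)**2 = ((-7)**2 - 57)**2 = (49 - 57)**2 = (-8)**2 = 64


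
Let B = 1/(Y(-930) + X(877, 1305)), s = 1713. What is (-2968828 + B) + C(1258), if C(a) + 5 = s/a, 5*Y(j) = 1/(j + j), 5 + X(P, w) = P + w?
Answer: -4447937184822147/1498211326 ≈ -2.9688e+6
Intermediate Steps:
X(P, w) = -5 + P + w (X(P, w) = -5 + (P + w) = -5 + P + w)
Y(j) = 1/(10*j) (Y(j) = 1/(5*(j + j)) = 1/(5*((2*j))) = (1/(2*j))/5 = 1/(10*j))
C(a) = -5 + 1713/a
B = 9300/20246099 (B = 1/((⅒)/(-930) + (-5 + 877 + 1305)) = 1/((⅒)*(-1/930) + 2177) = 1/(-1/9300 + 2177) = 1/(20246099/9300) = 9300/20246099 ≈ 0.00045935)
(-2968828 + B) + C(1258) = (-2968828 + 9300/20246099) + (-5 + 1713/1258) = -60107185592672/20246099 + (-5 + 1713*(1/1258)) = -60107185592672/20246099 + (-5 + 1713/1258) = -60107185592672/20246099 - 4577/1258 = -4447937184822147/1498211326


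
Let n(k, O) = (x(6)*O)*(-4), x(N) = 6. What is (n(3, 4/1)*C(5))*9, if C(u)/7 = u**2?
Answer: -151200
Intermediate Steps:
C(u) = 7*u**2
n(k, O) = -24*O (n(k, O) = (6*O)*(-4) = -24*O)
(n(3, 4/1)*C(5))*9 = ((-96/1)*(7*5**2))*9 = ((-96)*(7*25))*9 = (-24*4*175)*9 = -96*175*9 = -16800*9 = -151200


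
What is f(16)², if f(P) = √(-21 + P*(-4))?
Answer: -85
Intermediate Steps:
f(P) = √(-21 - 4*P)
f(16)² = (√(-21 - 4*16))² = (√(-21 - 64))² = (√(-85))² = (I*√85)² = -85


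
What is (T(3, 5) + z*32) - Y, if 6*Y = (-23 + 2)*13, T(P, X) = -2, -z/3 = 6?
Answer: -1065/2 ≈ -532.50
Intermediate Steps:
z = -18 (z = -3*6 = -18)
Y = -91/2 (Y = ((-23 + 2)*13)/6 = (-21*13)/6 = (1/6)*(-273) = -91/2 ≈ -45.500)
(T(3, 5) + z*32) - Y = (-2 - 18*32) - 1*(-91/2) = (-2 - 576) + 91/2 = -578 + 91/2 = -1065/2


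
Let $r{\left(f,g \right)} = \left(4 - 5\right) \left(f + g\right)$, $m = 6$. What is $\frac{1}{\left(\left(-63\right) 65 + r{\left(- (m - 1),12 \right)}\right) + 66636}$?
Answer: $\frac{1}{62534} \approx 1.5991 \cdot 10^{-5}$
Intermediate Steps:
$r{\left(f,g \right)} = - f - g$ ($r{\left(f,g \right)} = - (f + g) = - f - g$)
$\frac{1}{\left(\left(-63\right) 65 + r{\left(- (m - 1),12 \right)}\right) + 66636} = \frac{1}{\left(\left(-63\right) 65 - \left(12 - \left(6 - 1\right)\right)\right) + 66636} = \frac{1}{\left(-4095 - \left(12 - 5\right)\right) + 66636} = \frac{1}{\left(-4095 - 7\right) + 66636} = \frac{1}{-4102 + 66636} = \frac{1}{62534}$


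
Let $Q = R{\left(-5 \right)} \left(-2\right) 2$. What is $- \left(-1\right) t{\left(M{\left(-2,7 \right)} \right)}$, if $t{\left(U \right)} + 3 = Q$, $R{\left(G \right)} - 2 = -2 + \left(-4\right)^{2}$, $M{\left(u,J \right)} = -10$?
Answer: $-67$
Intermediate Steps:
$R{\left(G \right)} = 16$ ($R{\left(G \right)} = 2 - \left(2 - \left(-4\right)^{2}\right) = 2 + \left(-2 + 16\right) = 2 + 14 = 16$)
$Q = -64$ ($Q = 16 \left(-2\right) 2 = \left(-32\right) 2 = -64$)
$t{\left(U \right)} = -67$ ($t{\left(U \right)} = -3 - 64 = -67$)
$- \left(-1\right) t{\left(M{\left(-2,7 \right)} \right)} = - \left(-1\right) \left(-67\right) = \left(-1\right) 67 = -67$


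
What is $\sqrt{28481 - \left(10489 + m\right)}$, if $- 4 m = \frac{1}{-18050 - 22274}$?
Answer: $\frac{\sqrt{29255441358111}}{40324} \approx 134.13$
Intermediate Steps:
$m = \frac{1}{161296}$ ($m = - \frac{1}{4 \left(-18050 - 22274\right)} = - \frac{1}{4 \left(-40324\right)} = \left(- \frac{1}{4}\right) \left(- \frac{1}{40324}\right) = \frac{1}{161296} \approx 6.1998 \cdot 10^{-6}$)
$\sqrt{28481 - \left(10489 + m\right)} = \sqrt{28481 - \frac{1691833745}{161296}} = \sqrt{\frac{2902037631}{161296}} = \frac{\sqrt{29255441358111}}{40324}$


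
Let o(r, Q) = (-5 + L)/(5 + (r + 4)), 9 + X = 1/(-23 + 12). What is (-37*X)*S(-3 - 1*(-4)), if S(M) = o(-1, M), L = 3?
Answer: -925/11 ≈ -84.091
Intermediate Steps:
X = -100/11 (X = -9 + 1/(-23 + 12) = -9 + 1/(-11) = -9 - 1/11 = -100/11 ≈ -9.0909)
o(r, Q) = -2/(9 + r) (o(r, Q) = (-5 + 3)/(5 + (r + 4)) = -2/(5 + (4 + r)) = -2/(9 + r))
S(M) = -¼ (S(M) = -2/(9 - 1) = -2/8 = -2*⅛ = -¼)
(-37*X)*S(-3 - 1*(-4)) = -37*(-100/11)*(-¼) = (3700/11)*(-¼) = -925/11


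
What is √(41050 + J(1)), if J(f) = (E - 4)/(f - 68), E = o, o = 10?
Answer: 2*√46068262/67 ≈ 202.61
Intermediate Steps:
E = 10
J(f) = 6/(-68 + f) (J(f) = (10 - 4)/(f - 68) = 6/(-68 + f))
√(41050 + J(1)) = √(41050 + 6/(-68 + 1)) = √(41050 + 6/(-67)) = √(41050 + 6*(-1/67)) = √(41050 - 6/67) = √(2750344/67) = 2*√46068262/67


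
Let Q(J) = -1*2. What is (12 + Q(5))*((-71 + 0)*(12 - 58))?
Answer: 32660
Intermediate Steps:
Q(J) = -2
(12 + Q(5))*((-71 + 0)*(12 - 58)) = (12 - 2)*((-71 + 0)*(12 - 58)) = 10*(-71*(-46)) = 10*3266 = 32660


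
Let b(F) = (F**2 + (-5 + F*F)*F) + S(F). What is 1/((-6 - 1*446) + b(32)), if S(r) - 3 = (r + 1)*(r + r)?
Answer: 1/35295 ≈ 2.8333e-5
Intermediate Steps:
S(r) = 3 + 2*r*(1 + r) (S(r) = 3 + (r + 1)*(r + r) = 3 + (1 + r)*(2*r) = 3 + 2*r*(1 + r))
b(F) = 3 + 2*F + 3*F**2 + F*(-5 + F**2) (b(F) = (F**2 + (-5 + F*F)*F) + (3 + 2*F + 2*F**2) = (F**2 + (-5 + F**2)*F) + (3 + 2*F + 2*F**2) = (F**2 + F*(-5 + F**2)) + (3 + 2*F + 2*F**2) = 3 + 2*F + 3*F**2 + F*(-5 + F**2))
1/((-6 - 1*446) + b(32)) = 1/((-6 - 1*446) + (3 + 32**3 - 3*32 + 3*32**2)) = 1/((-6 - 446) + (3 + 32768 - 96 + 3*1024)) = 1/(-452 + (3 + 32768 - 96 + 3072)) = 1/(-452 + 35747) = 1/35295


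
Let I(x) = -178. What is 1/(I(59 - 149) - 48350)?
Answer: -1/48528 ≈ -2.0607e-5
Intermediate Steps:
1/(I(59 - 149) - 48350) = 1/(-178 - 48350) = 1/(-48528) = -1/48528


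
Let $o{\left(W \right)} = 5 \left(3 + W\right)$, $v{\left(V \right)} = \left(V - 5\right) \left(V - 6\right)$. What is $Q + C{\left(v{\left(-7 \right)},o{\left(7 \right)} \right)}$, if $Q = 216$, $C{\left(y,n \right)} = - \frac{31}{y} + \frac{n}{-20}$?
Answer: $\frac{33275}{156} \approx 213.3$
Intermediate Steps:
$v{\left(V \right)} = \left(-6 + V\right) \left(-5 + V\right)$ ($v{\left(V \right)} = \left(-5 + V\right) \left(-6 + V\right) = \left(-6 + V\right) \left(-5 + V\right)$)
$o{\left(W \right)} = 15 + 5 W$
$C{\left(y,n \right)} = - \frac{31}{y} - \frac{n}{20}$ ($C{\left(y,n \right)} = - \frac{31}{y} + n \left(- \frac{1}{20}\right) = - \frac{31}{y} - \frac{n}{20}$)
$Q + C{\left(v{\left(-7 \right)},o{\left(7 \right)} \right)} = 216 - \left(\frac{31}{30 + \left(-7\right)^{2} - -77} + \frac{15 + 5 \cdot 7}{20}\right) = 216 - \left(\frac{31}{30 + 49 + 77} + \frac{15 + 35}{20}\right) = 216 - \left(\frac{5}{2} + \frac{31}{156}\right) = 216 - \frac{421}{156} = \frac{33275}{156}$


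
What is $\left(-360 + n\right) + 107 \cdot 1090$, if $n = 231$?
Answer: $116501$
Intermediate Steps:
$\left(-360 + n\right) + 107 \cdot 1090 = \left(-360 + 231\right) + 107 \cdot 1090 = -129 + 116630 = 116501$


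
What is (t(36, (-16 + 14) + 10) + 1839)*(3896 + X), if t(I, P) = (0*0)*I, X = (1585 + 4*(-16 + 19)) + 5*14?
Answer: 10230357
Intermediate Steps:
X = 1667 (X = (1585 + 4*3) + 70 = (1585 + 12) + 70 = 1597 + 70 = 1667)
t(I, P) = 0 (t(I, P) = 0*I = 0)
(t(36, (-16 + 14) + 10) + 1839)*(3896 + X) = (0 + 1839)*(3896 + 1667) = 1839*5563 = 10230357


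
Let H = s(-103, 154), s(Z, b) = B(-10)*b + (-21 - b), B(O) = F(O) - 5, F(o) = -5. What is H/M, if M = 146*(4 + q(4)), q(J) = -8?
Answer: 1715/584 ≈ 2.9366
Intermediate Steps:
B(O) = -10 (B(O) = -5 - 5 = -10)
M = -584 (M = 146*(4 - 8) = 146*(-4) = -584)
s(Z, b) = -21 - 11*b (s(Z, b) = -10*b + (-21 - b) = -21 - 11*b)
H = -1715 (H = -21 - 11*154 = -21 - 1694 = -1715)
H/M = -1715/(-584) = -1715*(-1/584) = 1715/584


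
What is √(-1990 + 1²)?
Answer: 3*I*√221 ≈ 44.598*I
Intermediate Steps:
√(-1990 + 1²) = √(-1990 + 1) = √(-1989) = 3*I*√221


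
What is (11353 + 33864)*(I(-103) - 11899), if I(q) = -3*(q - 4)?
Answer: -523522426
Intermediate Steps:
I(q) = 12 - 3*q (I(q) = -3*(-4 + q) = 12 - 3*q)
(11353 + 33864)*(I(-103) - 11899) = (11353 + 33864)*((12 - 3*(-103)) - 11899) = 45217*((12 + 309) - 11899) = 45217*(321 - 11899) = 45217*(-11578) = -523522426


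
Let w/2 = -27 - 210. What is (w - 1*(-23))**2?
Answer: 203401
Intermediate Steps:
w = -474 (w = 2*(-27 - 210) = 2*(-237) = -474)
(w - 1*(-23))**2 = (-474 - 1*(-23))**2 = (-474 + 23)**2 = (-451)**2 = 203401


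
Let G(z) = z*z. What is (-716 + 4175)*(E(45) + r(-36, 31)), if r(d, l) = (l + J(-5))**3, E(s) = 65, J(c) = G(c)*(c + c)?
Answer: -36331239846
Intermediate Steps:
G(z) = z**2
J(c) = 2*c**3 (J(c) = c**2*(c + c) = c**2*(2*c) = 2*c**3)
r(d, l) = (-250 + l)**3 (r(d, l) = (l + 2*(-5)**3)**3 = (l + 2*(-125))**3 = (l - 250)**3 = (-250 + l)**3)
(-716 + 4175)*(E(45) + r(-36, 31)) = (-716 + 4175)*(65 + (-250 + 31)**3) = 3459*(65 + (-219)**3) = 3459*(65 - 10503459) = 3459*(-10503394) = -36331239846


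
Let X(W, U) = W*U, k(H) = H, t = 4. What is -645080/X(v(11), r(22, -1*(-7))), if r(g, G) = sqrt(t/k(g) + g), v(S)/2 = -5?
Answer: 32254*sqrt(671)/61 ≈ 13697.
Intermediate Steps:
v(S) = -10 (v(S) = 2*(-5) = -10)
r(g, G) = sqrt(g + 4/g) (r(g, G) = sqrt(4/g + g) = sqrt(g + 4/g))
X(W, U) = U*W
-645080/X(v(11), r(22, -1*(-7))) = -645080*(-1/(10*sqrt(22 + 4/22))) = -645080*(-1/(10*sqrt(22 + 4*(1/22)))) = -645080*(-1/(10*sqrt(22 + 2/11))) = -645080*(-sqrt(671)/1220) = -(-32254)*sqrt(671)/61 = 32254*sqrt(671)/61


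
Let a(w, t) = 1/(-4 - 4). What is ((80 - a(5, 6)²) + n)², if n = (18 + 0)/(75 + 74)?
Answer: 583517237689/90935296 ≈ 6416.8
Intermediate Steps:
a(w, t) = -⅛ (a(w, t) = 1/(-8) = -⅛)
n = 18/149 ≈ 0.12081
((80 - a(5, 6)²) + n)² = ((80 - (-⅛)²) + 18/149)² = ((80 - 1*1/64) + 18/149)² = ((80 - 1/64) + 18/149)² = (5119/64 + 18/149)² = (763883/9536)² = 583517237689/90935296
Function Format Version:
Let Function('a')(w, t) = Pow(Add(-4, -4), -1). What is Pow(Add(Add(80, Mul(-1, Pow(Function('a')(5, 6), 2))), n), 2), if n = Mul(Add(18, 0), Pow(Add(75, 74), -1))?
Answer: Rational(583517237689, 90935296) ≈ 6416.8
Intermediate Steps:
Function('a')(w, t) = Rational(-1, 8) (Function('a')(w, t) = Pow(-8, -1) = Rational(-1, 8))
n = Rational(18, 149) (n = Mul(18, Pow(149, -1)) = Mul(18, Rational(1, 149)) = Rational(18, 149) ≈ 0.12081)
Pow(Add(Add(80, Mul(-1, Pow(Function('a')(5, 6), 2))), n), 2) = Pow(Add(Add(80, Mul(-1, Pow(Rational(-1, 8), 2))), Rational(18, 149)), 2) = Pow(Add(Add(80, Mul(-1, Rational(1, 64))), Rational(18, 149)), 2) = Pow(Add(Add(80, Rational(-1, 64)), Rational(18, 149)), 2) = Pow(Add(Rational(5119, 64), Rational(18, 149)), 2) = Pow(Rational(763883, 9536), 2) = Rational(583517237689, 90935296)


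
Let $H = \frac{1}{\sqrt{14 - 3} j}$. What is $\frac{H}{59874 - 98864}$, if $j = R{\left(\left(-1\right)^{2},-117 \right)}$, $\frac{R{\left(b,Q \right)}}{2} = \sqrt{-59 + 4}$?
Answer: $\frac{i \sqrt{5}}{4288900} \approx 5.2136 \cdot 10^{-7} i$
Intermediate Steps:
$R{\left(b,Q \right)} = 2 i \sqrt{55}$ ($R{\left(b,Q \right)} = 2 \sqrt{-59 + 4} = 2 \sqrt{-55} = 2 i \sqrt{55}$)
$j = 2 i \sqrt{55} \approx 14.832 i$
$H = - \frac{i \sqrt{5}}{110}$ ($H = \frac{1}{\sqrt{14 - 3} \cdot 2 i \sqrt{55}} = \frac{1}{\sqrt{11} \cdot 2 i \sqrt{55}} = \frac{1}{22 i \sqrt{5}} = - \frac{i \sqrt{5}}{110} \approx - 0.020328 i$)
$\frac{H}{59874 - 98864} = \frac{\left(- \frac{1}{110}\right) i \sqrt{5}}{59874 - 98864} = \frac{\left(- \frac{1}{110}\right) i \sqrt{5}}{-38990} = - \frac{i \sqrt{5}}{110} \left(- \frac{1}{38990}\right) = \frac{i \sqrt{5}}{4288900}$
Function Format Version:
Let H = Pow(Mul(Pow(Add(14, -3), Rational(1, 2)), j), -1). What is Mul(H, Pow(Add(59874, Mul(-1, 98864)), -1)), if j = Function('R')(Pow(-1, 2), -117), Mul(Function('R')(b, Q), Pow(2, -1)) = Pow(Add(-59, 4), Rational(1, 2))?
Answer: Mul(Rational(1, 4288900), I, Pow(5, Rational(1, 2))) ≈ Mul(5.2136e-7, I)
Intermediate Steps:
Function('R')(b, Q) = Mul(2, I, Pow(55, Rational(1, 2))) (Function('R')(b, Q) = Mul(2, Pow(Add(-59, 4), Rational(1, 2))) = Mul(2, Pow(-55, Rational(1, 2))) = Mul(2, Mul(I, Pow(55, Rational(1, 2)))) = Mul(2, I, Pow(55, Rational(1, 2))))
j = Mul(2, I, Pow(55, Rational(1, 2))) ≈ Mul(14.832, I)
H = Mul(Rational(-1, 110), I, Pow(5, Rational(1, 2))) (H = Pow(Mul(Pow(Add(14, -3), Rational(1, 2)), Mul(2, I, Pow(55, Rational(1, 2)))), -1) = Pow(Mul(Pow(11, Rational(1, 2)), Mul(2, I, Pow(55, Rational(1, 2)))), -1) = Pow(Mul(22, I, Pow(5, Rational(1, 2))), -1) = Mul(Rational(-1, 110), I, Pow(5, Rational(1, 2))) ≈ Mul(-0.020328, I))
Mul(H, Pow(Add(59874, Mul(-1, 98864)), -1)) = Mul(Mul(Rational(-1, 110), I, Pow(5, Rational(1, 2))), Pow(Add(59874, Mul(-1, 98864)), -1)) = Mul(Mul(Rational(-1, 110), I, Pow(5, Rational(1, 2))), Pow(Add(59874, -98864), -1)) = Mul(Mul(Rational(-1, 110), I, Pow(5, Rational(1, 2))), Pow(-38990, -1)) = Mul(Mul(Rational(-1, 110), I, Pow(5, Rational(1, 2))), Rational(-1, 38990)) = Mul(Rational(1, 4288900), I, Pow(5, Rational(1, 2)))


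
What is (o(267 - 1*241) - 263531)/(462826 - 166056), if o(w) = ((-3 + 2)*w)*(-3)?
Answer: -263453/296770 ≈ -0.88773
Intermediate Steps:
o(w) = 3*w (o(w) = -w*(-3) = 3*w)
(o(267 - 1*241) - 263531)/(462826 - 166056) = (3*(267 - 1*241) - 263531)/(462826 - 166056) = (3*(267 - 241) - 263531)/296770 = (3*26 - 263531)*(1/296770) = (78 - 263531)*(1/296770) = -263453*1/296770 = -263453/296770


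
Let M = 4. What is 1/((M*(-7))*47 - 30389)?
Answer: -1/31705 ≈ -3.1541e-5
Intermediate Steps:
1/((M*(-7))*47 - 30389) = 1/((4*(-7))*47 - 30389) = 1/(-28*47 - 30389) = 1/(-1316 - 30389) = 1/(-31705) = -1/31705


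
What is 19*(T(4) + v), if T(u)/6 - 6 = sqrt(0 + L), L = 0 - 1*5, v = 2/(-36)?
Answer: 12293/18 + 114*I*sqrt(5) ≈ 682.94 + 254.91*I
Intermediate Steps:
v = -1/18 (v = 2*(-1/36) = -1/18 ≈ -0.055556)
L = -5 (L = 0 - 5 = -5)
T(u) = 36 + 6*I*sqrt(5) (T(u) = 36 + 6*sqrt(0 - 5) = 36 + 6*sqrt(-5) = 36 + 6*(I*sqrt(5)) = 36 + 6*I*sqrt(5))
19*(T(4) + v) = 19*((36 + 6*I*sqrt(5)) - 1/18) = 19*(647/18 + 6*I*sqrt(5)) = 12293/18 + 114*I*sqrt(5)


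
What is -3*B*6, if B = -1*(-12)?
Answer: -216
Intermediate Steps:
B = 12
-3*B*6 = -3*12*6 = -36*6 = -216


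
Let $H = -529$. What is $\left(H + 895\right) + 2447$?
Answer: $2813$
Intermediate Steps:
$\left(H + 895\right) + 2447 = \left(-529 + 895\right) + 2447 = 366 + 2447 = 2813$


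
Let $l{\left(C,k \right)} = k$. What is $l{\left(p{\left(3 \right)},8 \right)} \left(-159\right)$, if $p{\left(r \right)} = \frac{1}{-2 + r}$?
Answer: $-1272$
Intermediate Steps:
$l{\left(p{\left(3 \right)},8 \right)} \left(-159\right) = 8 \left(-159\right) = -1272$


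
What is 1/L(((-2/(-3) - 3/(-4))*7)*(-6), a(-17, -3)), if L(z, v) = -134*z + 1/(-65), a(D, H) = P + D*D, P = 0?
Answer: 65/518244 ≈ 0.00012542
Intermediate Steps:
a(D, H) = D² (a(D, H) = 0 + D*D = 0 + D² = D²)
L(z, v) = -1/65 - 134*z (L(z, v) = -134*z - 1/65 = -1/65 - 134*z)
1/L(((-2/(-3) - 3/(-4))*7)*(-6), a(-17, -3)) = 1/(-1/65 - 134*(-2/(-3) - 3/(-4))*7*(-6)) = 1/(-1/65 - 134*(-2*(-⅓) - 3*(-¼))*7*(-6)) = 1/(-1/65 - 134*(⅔ + ¾)*7*(-6)) = 1/(-1/65 - 134*(17/12)*7*(-6)) = 1/(-1/65 - 7973*(-6)/6) = 1/(-1/65 - 134*(-119/2)) = 1/(-1/65 + 7973) = 1/(518244/65) = 65/518244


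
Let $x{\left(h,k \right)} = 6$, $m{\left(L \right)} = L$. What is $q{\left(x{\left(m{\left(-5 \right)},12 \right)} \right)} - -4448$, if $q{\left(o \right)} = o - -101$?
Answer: $4555$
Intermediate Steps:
$q{\left(o \right)} = 101 + o$ ($q{\left(o \right)} = o + 101 = 101 + o$)
$q{\left(x{\left(m{\left(-5 \right)},12 \right)} \right)} - -4448 = \left(101 + 6\right) - -4448 = 107 + 4448 = 4555$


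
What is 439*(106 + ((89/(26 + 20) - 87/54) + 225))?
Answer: 30108376/207 ≈ 1.4545e+5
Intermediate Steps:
439*(106 + ((89/(26 + 20) - 87/54) + 225)) = 439*(106 + ((89/46 - 87*1/54) + 225)) = 439*(106 + ((89*(1/46) - 29/18) + 225)) = 439*(106 + ((89/46 - 29/18) + 225)) = 439*(106 + (67/207 + 225)) = 439*(106 + 46642/207) = 439*(68584/207) = 30108376/207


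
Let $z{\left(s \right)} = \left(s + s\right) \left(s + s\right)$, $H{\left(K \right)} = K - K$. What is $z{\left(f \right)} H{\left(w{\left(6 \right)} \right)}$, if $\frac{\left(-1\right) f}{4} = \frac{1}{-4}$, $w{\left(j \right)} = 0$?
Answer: $0$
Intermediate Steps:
$H{\left(K \right)} = 0$
$f = 1$ ($f = - \frac{4}{-4} = \left(-4\right) \left(- \frac{1}{4}\right) = 1$)
$z{\left(s \right)} = 4 s^{2}$ ($z{\left(s \right)} = 2 s 2 s = 4 s^{2}$)
$z{\left(f \right)} H{\left(w{\left(6 \right)} \right)} = 4 \cdot 1^{2} \cdot 0 = 4 \cdot 1 \cdot 0 = 4 \cdot 0 = 0$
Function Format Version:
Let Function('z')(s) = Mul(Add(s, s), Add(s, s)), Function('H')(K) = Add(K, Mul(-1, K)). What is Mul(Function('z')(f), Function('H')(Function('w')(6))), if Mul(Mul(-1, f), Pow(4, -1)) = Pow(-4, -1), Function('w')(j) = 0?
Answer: 0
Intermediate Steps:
Function('H')(K) = 0
f = 1 (f = Mul(-4, Pow(-4, -1)) = Mul(-4, Rational(-1, 4)) = 1)
Function('z')(s) = Mul(4, Pow(s, 2)) (Function('z')(s) = Mul(Mul(2, s), Mul(2, s)) = Mul(4, Pow(s, 2)))
Mul(Function('z')(f), Function('H')(Function('w')(6))) = Mul(Mul(4, Pow(1, 2)), 0) = Mul(Mul(4, 1), 0) = Mul(4, 0) = 0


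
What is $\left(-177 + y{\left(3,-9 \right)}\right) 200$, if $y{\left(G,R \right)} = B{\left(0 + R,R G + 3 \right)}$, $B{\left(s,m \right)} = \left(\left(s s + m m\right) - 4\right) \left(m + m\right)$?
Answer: $-6304200$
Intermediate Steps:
$B{\left(s,m \right)} = 2 m \left(-4 + m^{2} + s^{2}\right)$ ($B{\left(s,m \right)} = \left(\left(s^{2} + m^{2}\right) - 4\right) 2 m = \left(\left(m^{2} + s^{2}\right) - 4\right) 2 m = \left(-4 + m^{2} + s^{2}\right) 2 m = 2 m \left(-4 + m^{2} + s^{2}\right)$)
$y{\left(G,R \right)} = 2 \left(3 + G R\right) \left(-4 + R^{2} + \left(3 + G R\right)^{2}\right)$ ($y{\left(G,R \right)} = 2 \left(R G + 3\right) \left(-4 + \left(R G + 3\right)^{2} + \left(0 + R\right)^{2}\right) = 2 \left(G R + 3\right) \left(-4 + \left(G R + 3\right)^{2} + R^{2}\right) = 2 \left(3 + G R\right) \left(-4 + \left(3 + G R\right)^{2} + R^{2}\right) = 2 \left(3 + G R\right) \left(-4 + R^{2} + \left(3 + G R\right)^{2}\right)$)
$\left(-177 + y{\left(3,-9 \right)}\right) 200 = \left(-177 + 2 \left(3 + 3 \left(-9\right)\right) \left(-4 + \left(-9\right)^{2} + \left(3 + 3 \left(-9\right)\right)^{2}\right)\right) 200 = \left(-177 + 2 \left(3 - 27\right) \left(-4 + 81 + \left(3 - 27\right)^{2}\right)\right) 200 = \left(-177 + 2 \left(-24\right) \left(-4 + 81 + \left(-24\right)^{2}\right)\right) 200 = \left(-177 + 2 \left(-24\right) \left(-4 + 81 + 576\right)\right) 200 = \left(-177 + 2 \left(-24\right) 653\right) 200 = \left(-177 - 31344\right) 200 = \left(-31521\right) 200 = -6304200$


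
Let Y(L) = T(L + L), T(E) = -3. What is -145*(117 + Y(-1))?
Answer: -16530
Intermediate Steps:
Y(L) = -3
-145*(117 + Y(-1)) = -145*(117 - 3) = -145*114 = -16530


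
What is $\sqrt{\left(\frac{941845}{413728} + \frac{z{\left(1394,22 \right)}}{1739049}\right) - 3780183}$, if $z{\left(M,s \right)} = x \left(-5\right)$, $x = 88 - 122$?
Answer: $\frac{i \sqrt{423202479257485826200696758}}{10580783304} \approx 1944.3 i$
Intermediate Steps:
$x = -34$
$z{\left(M,s \right)} = 170$ ($z{\left(M,s \right)} = \left(-34\right) \left(-5\right) = 170$)
$\sqrt{\left(\frac{941845}{413728} + \frac{z{\left(1394,22 \right)}}{1739049}\right) - 3780183} = \sqrt{\left(\frac{941845}{413728} + \frac{170}{1739049}\right) - 3780183} = \sqrt{\left(941845 \cdot \frac{1}{413728} + 170 \cdot \frac{1}{1739049}\right) - 3780183} = \sqrt{\left(\frac{941845}{413728} + \frac{10}{102297}\right) - 3780183} = \sqrt{\frac{96352055245}{42323133216} - 3780183} = \sqrt{- \frac{159989092337803283}{42323133216}} = \frac{i \sqrt{423202479257485826200696758}}{10580783304}$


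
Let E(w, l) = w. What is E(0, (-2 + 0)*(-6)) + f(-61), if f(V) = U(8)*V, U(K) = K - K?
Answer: 0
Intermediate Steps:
U(K) = 0
f(V) = 0 (f(V) = 0*V = 0)
E(0, (-2 + 0)*(-6)) + f(-61) = 0 + 0 = 0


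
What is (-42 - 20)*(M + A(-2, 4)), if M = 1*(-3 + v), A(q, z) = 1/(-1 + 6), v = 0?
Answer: 868/5 ≈ 173.60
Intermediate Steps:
A(q, z) = 1/5
M = -3 (M = 1*(-3 + 0) = 1*(-3) = -3)
(-42 - 20)*(M + A(-2, 4)) = (-42 - 20)*(-3 + 1/5) = -62*(-14/5) = 868/5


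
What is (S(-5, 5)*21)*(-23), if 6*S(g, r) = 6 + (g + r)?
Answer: -483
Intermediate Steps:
S(g, r) = 1 + g/6 + r/6 (S(g, r) = (6 + (g + r))/6 = (6 + g + r)/6 = 1 + g/6 + r/6)
(S(-5, 5)*21)*(-23) = ((1 + (1/6)*(-5) + (1/6)*5)*21)*(-23) = ((1 - 5/6 + 5/6)*21)*(-23) = (1*21)*(-23) = 21*(-23) = -483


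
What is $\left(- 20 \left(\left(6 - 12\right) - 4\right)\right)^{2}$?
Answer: $40000$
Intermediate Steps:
$\left(- 20 \left(\left(6 - 12\right) - 4\right)\right)^{2} = \left(- 20 \left(-6 - 4\right)\right)^{2} = \left(\left(-20\right) \left(-10\right)\right)^{2} = 200^{2} = 40000$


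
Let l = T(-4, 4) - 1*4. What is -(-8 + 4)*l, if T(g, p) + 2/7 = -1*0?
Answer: -120/7 ≈ -17.143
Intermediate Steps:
T(g, p) = -2/7 (T(g, p) = -2/7 - 1*0 = -2/7 + 0 = -2/7)
l = -30/7 (l = -2/7 - 1*4 = -2/7 - 4 = -30/7 ≈ -4.2857)
-(-8 + 4)*l = -(-8 + 4)*(-30)/7 = -(-4)*(-30)/7 = -1*120/7 = -120/7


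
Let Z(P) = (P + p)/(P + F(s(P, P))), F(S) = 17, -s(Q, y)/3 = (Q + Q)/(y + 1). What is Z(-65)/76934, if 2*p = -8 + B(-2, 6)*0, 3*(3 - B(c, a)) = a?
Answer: 23/1230944 ≈ 1.8685e-5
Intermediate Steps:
s(Q, y) = -6*Q/(1 + y) (s(Q, y) = -3*(Q + Q)/(y + 1) = -3*2*Q/(1 + y) = -6*Q/(1 + y))
B(c, a) = 3 - a/3
p = -4 (p = (-8 + (3 - ⅓*6)*0)/2 = (-8 + (3 - 2)*0)/2 = (-8 + 1*0)/2 = (-8 + 0)/2 = (½)*(-8) = -4)
Z(P) = (-4 + P)/(17 + P) (Z(P) = (P - 4)/(P + 17) = (-4 + P)/(17 + P))
Z(-65)/76934 = ((-4 - 65)/(17 - 65))/76934 = (-69/(-48))*(1/76934) = -1/48*(-69)*(1/76934) = (23/16)*(1/76934) = 23/1230944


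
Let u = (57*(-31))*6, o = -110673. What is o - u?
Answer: -100071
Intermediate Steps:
u = -10602 (u = -1767*6 = -10602)
o - u = -110673 - 1*(-10602) = -110673 + 10602 = -100071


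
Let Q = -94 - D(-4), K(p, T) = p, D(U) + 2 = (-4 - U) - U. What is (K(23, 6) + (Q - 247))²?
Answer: 102400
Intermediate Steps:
D(U) = -6 - 2*U (D(U) = -2 + ((-4 - U) - U) = -2 + (-4 - 2*U) = -6 - 2*U)
Q = -96 (Q = -94 - (-6 - 2*(-4)) = -94 - (-6 + 8) = -94 - 1*2 = -94 - 2 = -96)
(K(23, 6) + (Q - 247))² = (23 + (-96 - 247))² = (23 - 343)² = (-320)² = 102400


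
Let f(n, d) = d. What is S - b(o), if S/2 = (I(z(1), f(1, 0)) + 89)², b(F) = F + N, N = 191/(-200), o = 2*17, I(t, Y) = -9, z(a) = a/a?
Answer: 2553391/200 ≈ 12767.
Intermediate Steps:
z(a) = 1
o = 34
N = -191/200 (N = 191*(-1/200) = -191/200 ≈ -0.95500)
b(F) = -191/200 + F (b(F) = F - 191/200 = -191/200 + F)
S = 12800 (S = 2*(-9 + 89)² = 2*80² = 2*6400 = 12800)
S - b(o) = 12800 - (-191/200 + 34) = 12800 - 1*6609/200 = 12800 - 6609/200 = 2553391/200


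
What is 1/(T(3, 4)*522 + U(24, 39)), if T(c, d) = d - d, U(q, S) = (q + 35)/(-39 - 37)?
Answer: -76/59 ≈ -1.2881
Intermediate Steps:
U(q, S) = -35/76 - q/76 (U(q, S) = (35 + q)/(-76) = (35 + q)*(-1/76) = -35/76 - q/76)
T(c, d) = 0
1/(T(3, 4)*522 + U(24, 39)) = 1/(0*522 + (-35/76 - 1/76*24)) = 1/(0 + (-35/76 - 6/19)) = 1/(0 - 59/76) = 1/(-59/76) = -76/59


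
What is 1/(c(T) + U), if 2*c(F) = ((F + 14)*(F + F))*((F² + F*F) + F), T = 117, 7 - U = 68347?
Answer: 1/421347525 ≈ 2.3733e-9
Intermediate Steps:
U = -68340 (U = 7 - 1*68347 = 7 - 68347 = -68340)
c(F) = F*(14 + F)*(F + 2*F²) (c(F) = (((F + 14)*(F + F))*((F² + F*F) + F))/2 = (((14 + F)*(2*F))*((F² + F²) + F))/2 = ((2*F*(14 + F))*(2*F² + F))/2 = ((2*F*(14 + F))*(F + 2*F²))/2 = (2*F*(14 + F)*(F + 2*F²))/2 = F*(14 + F)*(F + 2*F²))
1/(c(T) + U) = 1/(117²*(14 + 2*117² + 29*117) - 68340) = 1/(13689*(14 + 2*13689 + 3393) - 68340) = 1/(13689*(14 + 27378 + 3393) - 68340) = 1/(13689*30785 - 68340) = 1/(421415865 - 68340) = 1/421347525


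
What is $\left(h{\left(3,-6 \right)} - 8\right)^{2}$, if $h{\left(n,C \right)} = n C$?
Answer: $676$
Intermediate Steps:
$h{\left(n,C \right)} = C n$
$\left(h{\left(3,-6 \right)} - 8\right)^{2} = \left(\left(-6\right) 3 - 8\right)^{2} = \left(-18 - 8\right)^{2} = \left(-26\right)^{2} = 676$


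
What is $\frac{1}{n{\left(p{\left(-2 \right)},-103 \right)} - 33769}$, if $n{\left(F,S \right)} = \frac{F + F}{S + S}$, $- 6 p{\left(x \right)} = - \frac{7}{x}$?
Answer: $- \frac{1236}{41738477} \approx -2.9613 \cdot 10^{-5}$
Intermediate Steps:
$p{\left(x \right)} = \frac{7}{6 x}$ ($p{\left(x \right)} = - \frac{\left(-7\right) \frac{1}{x}}{6} = \frac{7}{6 x}$)
$n{\left(F,S \right)} = \frac{F}{S}$ ($n{\left(F,S \right)} = \frac{2 F}{2 S} = 2 F \frac{1}{2 S} = \frac{F}{S}$)
$\frac{1}{n{\left(p{\left(-2 \right)},-103 \right)} - 33769} = \frac{1}{\frac{\frac{7}{6} \frac{1}{-2}}{-103} - 33769} = \frac{1}{\frac{7}{6} \left(- \frac{1}{2}\right) \left(- \frac{1}{103}\right) - 33769} = \frac{1}{\left(- \frac{7}{12}\right) \left(- \frac{1}{103}\right) - 33769} = \frac{1}{\frac{7}{1236} - 33769} = \frac{1}{- \frac{41738477}{1236}} = - \frac{1236}{41738477}$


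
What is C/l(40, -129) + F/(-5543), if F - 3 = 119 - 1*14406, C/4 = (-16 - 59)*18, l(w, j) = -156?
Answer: 2680042/72059 ≈ 37.192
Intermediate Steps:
C = -5400 (C = 4*((-16 - 59)*18) = 4*(-75*18) = 4*(-1350) = -5400)
F = -14284 (F = 3 + (119 - 1*14406) = 3 + (119 - 14406) = 3 - 14287 = -14284)
C/l(40, -129) + F/(-5543) = -5400/(-156) - 14284/(-5543) = -5400*(-1/156) - 14284*(-1/5543) = 450/13 + 14284/5543 = 2680042/72059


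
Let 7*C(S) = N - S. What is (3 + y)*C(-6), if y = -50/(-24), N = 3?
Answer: 183/28 ≈ 6.5357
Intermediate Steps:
y = 25/12 (y = -50*(-1/24) = 25/12 ≈ 2.0833)
C(S) = 3/7 - S/7 (C(S) = (3 - S)/7 = 3/7 - S/7)
(3 + y)*C(-6) = (3 + 25/12)*(3/7 - ⅐*(-6)) = 61*(3/7 + 6/7)/12 = (61/12)*(9/7) = 183/28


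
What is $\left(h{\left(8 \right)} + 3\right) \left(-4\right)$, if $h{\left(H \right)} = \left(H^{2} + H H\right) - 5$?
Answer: $-504$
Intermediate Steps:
$h{\left(H \right)} = -5 + 2 H^{2}$ ($h{\left(H \right)} = \left(H^{2} + H^{2}\right) - 5 = 2 H^{2} - 5 = -5 + 2 H^{2}$)
$\left(h{\left(8 \right)} + 3\right) \left(-4\right) = \left(\left(-5 + 2 \cdot 8^{2}\right) + 3\right) \left(-4\right) = \left(\left(-5 + 2 \cdot 64\right) + 3\right) \left(-4\right) = \left(\left(-5 + 128\right) + 3\right) \left(-4\right) = \left(123 + 3\right) \left(-4\right) = 126 \left(-4\right) = -504$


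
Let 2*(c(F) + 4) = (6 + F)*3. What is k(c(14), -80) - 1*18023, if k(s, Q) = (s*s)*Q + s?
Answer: -72077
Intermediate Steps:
c(F) = 5 + 3*F/2 (c(F) = -4 + ((6 + F)*3)/2 = -4 + (18 + 3*F)/2 = -4 + (9 + 3*F/2) = 5 + 3*F/2)
k(s, Q) = s + Q*s**2 (k(s, Q) = s**2*Q + s = Q*s**2 + s = s + Q*s**2)
k(c(14), -80) - 1*18023 = (5 + (3/2)*14)*(1 - 80*(5 + (3/2)*14)) - 1*18023 = (5 + 21)*(1 - 80*(5 + 21)) - 18023 = 26*(1 - 80*26) - 18023 = 26*(1 - 2080) - 18023 = 26*(-2079) - 18023 = -54054 - 18023 = -72077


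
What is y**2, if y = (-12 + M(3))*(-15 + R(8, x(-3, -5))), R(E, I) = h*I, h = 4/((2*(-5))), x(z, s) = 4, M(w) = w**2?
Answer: 62001/25 ≈ 2480.0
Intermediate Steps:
h = -2/5 (h = 4/(-10) = 4*(-1/10) = -2/5 ≈ -0.40000)
R(E, I) = -2*I/5
y = 249/5 (y = (-12 + 3**2)*(-15 - 2/5*4) = (-12 + 9)*(-15 - 8/5) = -3*(-83/5) = 249/5 ≈ 49.800)
y**2 = (249/5)**2 = 62001/25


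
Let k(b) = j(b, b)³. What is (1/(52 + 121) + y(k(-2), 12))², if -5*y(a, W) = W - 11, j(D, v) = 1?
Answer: 28224/748225 ≈ 0.037721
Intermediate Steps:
k(b) = 1 (k(b) = 1³ = 1)
y(a, W) = 11/5 - W/5 (y(a, W) = -(W - 11)/5 = -(-11 + W)/5 = 11/5 - W/5)
(1/(52 + 121) + y(k(-2), 12))² = (1/(52 + 121) + (11/5 - ⅕*12))² = (1/173 + (11/5 - 12/5))² = (1/173 - ⅕)² = (-168/865)² = 28224/748225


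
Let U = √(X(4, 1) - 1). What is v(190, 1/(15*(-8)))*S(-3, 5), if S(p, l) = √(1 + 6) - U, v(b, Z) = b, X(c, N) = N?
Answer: 190*√7 ≈ 502.69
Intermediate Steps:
U = 0 (U = √(1 - 1) = √0 = 0)
S(p, l) = √7 (S(p, l) = √(1 + 6) - 1*0 = √7 + 0 = √7)
v(190, 1/(15*(-8)))*S(-3, 5) = 190*√7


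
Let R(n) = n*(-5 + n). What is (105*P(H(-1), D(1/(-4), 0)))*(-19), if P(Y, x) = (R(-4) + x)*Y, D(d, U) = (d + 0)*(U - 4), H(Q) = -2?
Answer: 147630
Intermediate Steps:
D(d, U) = d*(-4 + U)
P(Y, x) = Y*(36 + x) (P(Y, x) = (-4*(-5 - 4) + x)*Y = (-4*(-9) + x)*Y = (36 + x)*Y = Y*(36 + x))
(105*P(H(-1), D(1/(-4), 0)))*(-19) = (105*(-2*(36 + (-4 + 0)/(-4))))*(-19) = (105*(-2*(36 - ¼*(-4))))*(-19) = (105*(-2*(36 + 1)))*(-19) = (105*(-2*37))*(-19) = (105*(-74))*(-19) = -7770*(-19) = 147630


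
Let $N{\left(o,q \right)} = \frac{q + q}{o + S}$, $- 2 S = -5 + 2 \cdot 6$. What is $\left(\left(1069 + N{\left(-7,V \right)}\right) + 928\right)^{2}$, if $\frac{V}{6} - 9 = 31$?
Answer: $\frac{186568281}{49} \approx 3.8075 \cdot 10^{6}$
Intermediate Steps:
$V = 240$ ($V = 54 + 6 \cdot 31 = 54 + 186 = 240$)
$S = - \frac{7}{2}$ ($S = - \frac{-5 + 2 \cdot 6}{2} = - \frac{-5 + 12}{2} = \left(- \frac{1}{2}\right) 7 = - \frac{7}{2} \approx -3.5$)
$N{\left(o,q \right)} = \frac{2 q}{- \frac{7}{2} + o}$ ($N{\left(o,q \right)} = \frac{q + q}{o - \frac{7}{2}} = \frac{2 q}{- \frac{7}{2} + o}$)
$\left(\left(1069 + N{\left(-7,V \right)}\right) + 928\right)^{2} = \left(\left(1069 + 4 \cdot 240 \frac{1}{-7 + 2 \left(-7\right)}\right) + 928\right)^{2} = \left(\left(1069 + 4 \cdot 240 \frac{1}{-7 - 14}\right) + 928\right)^{2} = \left(\left(1069 + 4 \cdot 240 \frac{1}{-21}\right) + 928\right)^{2} = \left(\left(1069 + 4 \cdot 240 \left(- \frac{1}{21}\right)\right) + 928\right)^{2} = \left(\left(1069 - \frac{320}{7}\right) + 928\right)^{2} = \left(\frac{7163}{7} + 928\right)^{2} = \left(\frac{13659}{7}\right)^{2} = \frac{186568281}{49}$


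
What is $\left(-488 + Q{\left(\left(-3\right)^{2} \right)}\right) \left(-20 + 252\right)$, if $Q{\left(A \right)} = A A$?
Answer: $-94424$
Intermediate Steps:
$Q{\left(A \right)} = A^{2}$
$\left(-488 + Q{\left(\left(-3\right)^{2} \right)}\right) \left(-20 + 252\right) = \left(-488 + \left(\left(-3\right)^{2}\right)^{2}\right) \left(-20 + 252\right) = \left(-488 + 9^{2}\right) 232 = \left(-488 + 81\right) 232 = \left(-407\right) 232 = -94424$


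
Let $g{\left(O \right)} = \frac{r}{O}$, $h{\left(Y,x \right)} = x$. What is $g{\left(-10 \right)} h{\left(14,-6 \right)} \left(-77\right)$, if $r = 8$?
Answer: $- \frac{1848}{5} \approx -369.6$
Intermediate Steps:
$g{\left(O \right)} = \frac{8}{O}$
$g{\left(-10 \right)} h{\left(14,-6 \right)} \left(-77\right) = \frac{8}{-10} \left(-6\right) \left(-77\right) = 8 \left(- \frac{1}{10}\right) \left(-6\right) \left(-77\right) = \left(- \frac{4}{5}\right) \left(-6\right) \left(-77\right) = \frac{24}{5} \left(-77\right) = - \frac{1848}{5}$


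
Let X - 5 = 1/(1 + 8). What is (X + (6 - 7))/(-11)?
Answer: -37/99 ≈ -0.37374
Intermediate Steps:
X = 46/9 (X = 5 + 1/(1 + 8) = 5 + 1/9 = 5 + ⅑ = 46/9 ≈ 5.1111)
(X + (6 - 7))/(-11) = (46/9 + (6 - 7))/(-11) = (46/9 - 1)*(-1/11) = (37/9)*(-1/11) = -37/99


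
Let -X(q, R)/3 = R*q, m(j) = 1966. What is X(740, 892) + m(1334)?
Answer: -1978274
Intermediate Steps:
X(q, R) = -3*R*q
X(740, 892) + m(1334) = -3*892*740 + 1966 = -1980240 + 1966 = -1978274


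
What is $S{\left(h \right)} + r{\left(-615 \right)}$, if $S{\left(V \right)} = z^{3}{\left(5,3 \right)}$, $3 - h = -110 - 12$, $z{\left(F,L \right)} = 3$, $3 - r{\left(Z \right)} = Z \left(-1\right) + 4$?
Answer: $-589$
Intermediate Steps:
$r{\left(Z \right)} = -1 + Z$ ($r{\left(Z \right)} = 3 - \left(Z \left(-1\right) + 4\right) = 3 - \left(- Z + 4\right) = 3 - \left(4 - Z\right) = 3 + \left(-4 + Z\right) = -1 + Z$)
$h = 125$ ($h = 3 - \left(-110 - 12\right) = 3 - -122 = 3 + 122 = 125$)
$S{\left(V \right)} = 27$ ($S{\left(V \right)} = 3^{3} = 27$)
$S{\left(h \right)} + r{\left(-615 \right)} = 27 - 616 = -589$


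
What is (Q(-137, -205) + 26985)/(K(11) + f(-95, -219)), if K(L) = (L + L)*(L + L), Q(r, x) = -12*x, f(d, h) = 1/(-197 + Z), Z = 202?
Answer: 49075/807 ≈ 60.812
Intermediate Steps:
f(d, h) = ⅕ (f(d, h) = 1/(-197 + 202) = 1/5 = ⅕)
K(L) = 4*L² (K(L) = (2*L)*(2*L) = 4*L²)
(Q(-137, -205) + 26985)/(K(11) + f(-95, -219)) = (-12*(-205) + 26985)/(4*11² + ⅕) = (2460 + 26985)/(4*121 + ⅕) = 29445/(484 + ⅕) = 29445/(2421/5) = 29445*(5/2421) = 49075/807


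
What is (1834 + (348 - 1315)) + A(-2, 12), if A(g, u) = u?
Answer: 879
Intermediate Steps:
(1834 + (348 - 1315)) + A(-2, 12) = (1834 + (348 - 1315)) + 12 = (1834 - 967) + 12 = 867 + 12 = 879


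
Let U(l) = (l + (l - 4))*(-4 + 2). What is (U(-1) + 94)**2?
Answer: 11236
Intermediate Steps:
U(l) = 8 - 4*l (U(l) = (l + (-4 + l))*(-2) = (-4 + 2*l)*(-2) = 8 - 4*l)
(U(-1) + 94)**2 = ((8 - 4*(-1)) + 94)**2 = ((8 + 4) + 94)**2 = (12 + 94)**2 = 106**2 = 11236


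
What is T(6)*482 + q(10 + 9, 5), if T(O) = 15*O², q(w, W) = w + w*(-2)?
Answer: 260261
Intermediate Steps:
q(w, W) = -w (q(w, W) = w - 2*w = -w)
T(6)*482 + q(10 + 9, 5) = (15*6²)*482 - (10 + 9) = (15*36)*482 - 1*19 = 540*482 - 19 = 260280 - 19 = 260261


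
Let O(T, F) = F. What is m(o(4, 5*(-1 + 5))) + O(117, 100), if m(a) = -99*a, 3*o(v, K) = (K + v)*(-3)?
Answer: 2476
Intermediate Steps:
o(v, K) = -K - v (o(v, K) = ((K + v)*(-3))/3 = (-3*K - 3*v)/3 = -K - v)
m(o(4, 5*(-1 + 5))) + O(117, 100) = -99*(-5*(-1 + 5) - 1*4) + 100 = -99*(-5*4 - 4) + 100 = -99*(-1*20 - 4) + 100 = -99*(-20 - 4) + 100 = -99*(-24) + 100 = 2376 + 100 = 2476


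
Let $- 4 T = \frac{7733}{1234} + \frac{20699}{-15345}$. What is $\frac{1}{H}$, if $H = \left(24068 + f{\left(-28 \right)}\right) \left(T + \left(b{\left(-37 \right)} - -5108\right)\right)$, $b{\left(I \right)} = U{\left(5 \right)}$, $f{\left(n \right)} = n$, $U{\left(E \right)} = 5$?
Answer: $\frac{1893573}{232695438214241} \approx 8.1376 \cdot 10^{-9}$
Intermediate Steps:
$b{\left(I \right)} = 5$
$T = - \frac{93120319}{75742920}$ ($T = - \frac{\frac{7733}{1234} + \frac{20699}{-15345}}{4} = - \frac{7733 \cdot \frac{1}{1234} + 20699 \left(- \frac{1}{15345}\right)}{4} = - \frac{\frac{7733}{1234} - \frac{20699}{15345}}{4} = \left(- \frac{1}{4}\right) \frac{93120319}{18935730} = - \frac{93120319}{75742920} \approx -1.2294$)
$H = \frac{232695438214241}{1893573}$ ($H = \left(24068 - 28\right) \left(- \frac{93120319}{75742920} + \left(5 - -5108\right)\right) = 24040 \left(- \frac{93120319}{75742920} + \left(5 + 5108\right)\right) = 24040 \left(- \frac{93120319}{75742920} + 5113\right) = 24040 \cdot \frac{387180429641}{75742920} = \frac{232695438214241}{1893573} \approx 1.2289 \cdot 10^{8}$)
$\frac{1}{H} = \frac{1}{\frac{232695438214241}{1893573}} = \frac{1893573}{232695438214241}$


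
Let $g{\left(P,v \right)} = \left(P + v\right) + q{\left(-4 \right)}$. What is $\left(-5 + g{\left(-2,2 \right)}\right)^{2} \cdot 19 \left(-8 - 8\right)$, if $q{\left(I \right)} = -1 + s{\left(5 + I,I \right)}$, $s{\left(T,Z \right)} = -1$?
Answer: $-14896$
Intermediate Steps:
$q{\left(I \right)} = -2$ ($q{\left(I \right)} = -1 - 1 = -2$)
$g{\left(P,v \right)} = -2 + P + v$ ($g{\left(P,v \right)} = \left(P + v\right) - 2 = -2 + P + v$)
$\left(-5 + g{\left(-2,2 \right)}\right)^{2} \cdot 19 \left(-8 - 8\right) = \left(-5 - 2\right)^{2} \cdot 19 \left(-8 - 8\right) = \left(-5 - 2\right)^{2} \cdot 19 \left(-16\right) = \left(-7\right)^{2} \cdot 19 \left(-16\right) = 49 \cdot 19 \left(-16\right) = 931 \left(-16\right) = -14896$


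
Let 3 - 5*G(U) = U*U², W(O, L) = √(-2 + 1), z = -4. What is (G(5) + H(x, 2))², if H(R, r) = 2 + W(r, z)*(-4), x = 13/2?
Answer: 12144/25 + 896*I/5 ≈ 485.76 + 179.2*I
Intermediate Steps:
W(O, L) = I (W(O, L) = √(-1) = I)
x = 13/2 (x = 13*(½) = 13/2 ≈ 6.5000)
H(R, r) = 2 - 4*I (H(R, r) = 2 + I*(-4) = 2 - 4*I)
G(U) = ⅗ - U³/5 (G(U) = ⅗ - U*U²/5 = ⅗ - U³/5)
(G(5) + H(x, 2))² = ((⅗ - ⅕*5³) + (2 - 4*I))² = ((⅗ - ⅕*125) + (2 - 4*I))² = ((⅗ - 25) + (2 - 4*I))² = (-122/5 + (2 - 4*I))² = (-112/5 - 4*I)²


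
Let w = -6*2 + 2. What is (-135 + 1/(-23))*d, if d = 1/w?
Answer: 1553/115 ≈ 13.504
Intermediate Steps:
w = -10 (w = -12 + 2 = -10)
d = -⅒ (d = 1/(-10) = -⅒ ≈ -0.10000)
(-135 + 1/(-23))*d = (-135 + 1/(-23))*(-⅒) = (-135 - 1/23)*(-⅒) = -3106/23*(-⅒) = 1553/115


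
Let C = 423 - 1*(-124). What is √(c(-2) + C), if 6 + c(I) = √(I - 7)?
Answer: √(541 + 3*I) ≈ 23.259 + 0.06449*I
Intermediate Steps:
C = 547 (C = 423 + 124 = 547)
c(I) = -6 + √(-7 + I) (c(I) = -6 + √(I - 7) = -6 + √(-7 + I))
√(c(-2) + C) = √((-6 + √(-7 - 2)) + 547) = √((-6 + √(-9)) + 547) = √((-6 + 3*I) + 547) = √(541 + 3*I)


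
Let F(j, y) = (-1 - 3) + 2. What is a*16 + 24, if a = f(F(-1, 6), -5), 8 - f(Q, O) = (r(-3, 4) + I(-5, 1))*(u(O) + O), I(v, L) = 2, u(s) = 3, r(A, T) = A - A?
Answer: 216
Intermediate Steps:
r(A, T) = 0
F(j, y) = -2 (F(j, y) = -4 + 2 = -2)
f(Q, O) = 2 - 2*O (f(Q, O) = 8 - (0 + 2)*(3 + O) = 8 - 2*(3 + O) = 8 - (6 + 2*O) = 8 + (-6 - 2*O) = 2 - 2*O)
a = 12 (a = 2 - 2*(-5) = 2 + 10 = 12)
a*16 + 24 = 12*16 + 24 = 192 + 24 = 216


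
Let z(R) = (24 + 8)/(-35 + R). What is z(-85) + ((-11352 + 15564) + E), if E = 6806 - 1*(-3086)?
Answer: 211556/15 ≈ 14104.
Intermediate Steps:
E = 9892 (E = 6806 + 3086 = 9892)
z(R) = 32/(-35 + R)
z(-85) + ((-11352 + 15564) + E) = 32/(-35 - 85) + ((-11352 + 15564) + 9892) = 32/(-120) + (4212 + 9892) = 32*(-1/120) + 14104 = -4/15 + 14104 = 211556/15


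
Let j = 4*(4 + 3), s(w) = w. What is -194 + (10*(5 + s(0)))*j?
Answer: 1206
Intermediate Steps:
j = 28 (j = 4*7 = 28)
-194 + (10*(5 + s(0)))*j = -194 + (10*(5 + 0))*28 = -194 + (10*5)*28 = -194 + 50*28 = -194 + 1400 = 1206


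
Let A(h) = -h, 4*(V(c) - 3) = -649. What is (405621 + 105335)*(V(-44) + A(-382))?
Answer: 113815449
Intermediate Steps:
V(c) = -637/4 (V(c) = 3 + (1/4)*(-649) = 3 - 649/4 = -637/4)
(405621 + 105335)*(V(-44) + A(-382)) = (405621 + 105335)*(-637/4 - 1*(-382)) = 510956*(-637/4 + 382) = 510956*(891/4) = 113815449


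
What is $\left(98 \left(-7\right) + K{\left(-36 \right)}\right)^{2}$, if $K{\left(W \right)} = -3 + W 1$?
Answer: $525625$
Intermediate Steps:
$K{\left(W \right)} = -3 + W$
$\left(98 \left(-7\right) + K{\left(-36 \right)}\right)^{2} = \left(98 \left(-7\right) - 39\right)^{2} = \left(-686 - 39\right)^{2} = \left(-725\right)^{2} = 525625$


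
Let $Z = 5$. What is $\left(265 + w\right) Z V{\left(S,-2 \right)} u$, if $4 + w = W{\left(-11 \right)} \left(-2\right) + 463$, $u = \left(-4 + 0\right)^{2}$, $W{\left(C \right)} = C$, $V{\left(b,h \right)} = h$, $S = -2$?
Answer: $-119360$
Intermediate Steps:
$u = 16$ ($u = \left(-4\right)^{2} = 16$)
$w = 481$ ($w = -4 + \left(\left(-11\right) \left(-2\right) + 463\right) = -4 + \left(22 + 463\right) = -4 + 485 = 481$)
$\left(265 + w\right) Z V{\left(S,-2 \right)} u = \left(265 + 481\right) 5 \left(-2\right) 16 = 746 \left(\left(-10\right) 16\right) = 746 \left(-160\right) = -119360$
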